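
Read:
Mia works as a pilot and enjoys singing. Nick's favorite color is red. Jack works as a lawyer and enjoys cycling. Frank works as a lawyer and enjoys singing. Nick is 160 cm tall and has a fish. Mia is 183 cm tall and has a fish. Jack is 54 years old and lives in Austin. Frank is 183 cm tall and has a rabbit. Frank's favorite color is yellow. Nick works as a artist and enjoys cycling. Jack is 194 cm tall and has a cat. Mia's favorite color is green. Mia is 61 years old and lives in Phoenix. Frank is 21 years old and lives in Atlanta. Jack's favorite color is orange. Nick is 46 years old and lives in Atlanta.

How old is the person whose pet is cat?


Person with pet=cat is Jack, age 54

54


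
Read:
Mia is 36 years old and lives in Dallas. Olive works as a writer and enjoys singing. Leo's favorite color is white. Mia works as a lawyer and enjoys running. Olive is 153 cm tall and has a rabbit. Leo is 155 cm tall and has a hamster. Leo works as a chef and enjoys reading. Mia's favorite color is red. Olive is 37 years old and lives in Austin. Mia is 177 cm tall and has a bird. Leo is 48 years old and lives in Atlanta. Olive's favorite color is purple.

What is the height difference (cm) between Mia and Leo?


|177 - 155| = 22

22


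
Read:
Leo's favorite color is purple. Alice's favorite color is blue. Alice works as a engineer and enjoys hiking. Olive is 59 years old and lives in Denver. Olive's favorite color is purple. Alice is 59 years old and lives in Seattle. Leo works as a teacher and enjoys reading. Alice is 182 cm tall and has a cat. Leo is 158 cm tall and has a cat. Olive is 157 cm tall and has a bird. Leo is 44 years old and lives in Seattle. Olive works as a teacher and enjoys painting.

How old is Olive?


Olive is 59 years old

59


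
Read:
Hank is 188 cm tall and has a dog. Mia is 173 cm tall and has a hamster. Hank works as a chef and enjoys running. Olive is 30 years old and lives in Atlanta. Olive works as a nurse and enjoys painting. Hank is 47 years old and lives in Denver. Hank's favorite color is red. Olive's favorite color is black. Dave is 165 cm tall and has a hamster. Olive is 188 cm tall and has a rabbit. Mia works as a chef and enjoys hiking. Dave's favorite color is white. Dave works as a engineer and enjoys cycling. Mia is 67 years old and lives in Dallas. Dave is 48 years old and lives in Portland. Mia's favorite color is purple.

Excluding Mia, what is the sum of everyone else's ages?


Sum (excluding Mia): 125

125


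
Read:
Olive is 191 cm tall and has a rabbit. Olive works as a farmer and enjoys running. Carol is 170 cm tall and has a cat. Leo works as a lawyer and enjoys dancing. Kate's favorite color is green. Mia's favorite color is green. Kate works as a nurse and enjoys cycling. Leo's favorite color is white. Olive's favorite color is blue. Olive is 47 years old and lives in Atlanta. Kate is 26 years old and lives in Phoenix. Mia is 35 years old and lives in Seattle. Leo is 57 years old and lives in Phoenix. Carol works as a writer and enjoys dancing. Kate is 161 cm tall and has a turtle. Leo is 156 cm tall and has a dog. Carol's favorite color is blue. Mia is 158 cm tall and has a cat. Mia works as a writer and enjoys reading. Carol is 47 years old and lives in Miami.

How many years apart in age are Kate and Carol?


26 vs 47, diff = 21

21


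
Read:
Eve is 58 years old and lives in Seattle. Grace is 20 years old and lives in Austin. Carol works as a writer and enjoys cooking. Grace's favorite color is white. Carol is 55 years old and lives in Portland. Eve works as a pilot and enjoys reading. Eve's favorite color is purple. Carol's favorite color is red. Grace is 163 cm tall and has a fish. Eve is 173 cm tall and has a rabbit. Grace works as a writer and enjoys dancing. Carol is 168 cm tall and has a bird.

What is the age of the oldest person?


Oldest: Eve at 58

58


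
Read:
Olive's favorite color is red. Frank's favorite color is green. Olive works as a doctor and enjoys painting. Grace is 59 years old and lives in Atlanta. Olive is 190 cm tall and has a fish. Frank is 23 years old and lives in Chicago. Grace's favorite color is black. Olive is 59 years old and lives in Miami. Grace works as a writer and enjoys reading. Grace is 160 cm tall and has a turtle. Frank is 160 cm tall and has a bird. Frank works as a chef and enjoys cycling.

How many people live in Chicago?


Count in Chicago: 1

1


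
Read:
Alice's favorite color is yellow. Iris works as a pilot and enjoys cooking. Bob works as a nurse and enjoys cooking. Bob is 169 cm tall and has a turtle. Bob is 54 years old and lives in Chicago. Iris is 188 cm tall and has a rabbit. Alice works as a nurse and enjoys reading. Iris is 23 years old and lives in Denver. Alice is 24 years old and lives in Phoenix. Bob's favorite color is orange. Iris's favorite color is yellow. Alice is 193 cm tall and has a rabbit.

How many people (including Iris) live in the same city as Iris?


Iris lives in Denver. Count = 1

1


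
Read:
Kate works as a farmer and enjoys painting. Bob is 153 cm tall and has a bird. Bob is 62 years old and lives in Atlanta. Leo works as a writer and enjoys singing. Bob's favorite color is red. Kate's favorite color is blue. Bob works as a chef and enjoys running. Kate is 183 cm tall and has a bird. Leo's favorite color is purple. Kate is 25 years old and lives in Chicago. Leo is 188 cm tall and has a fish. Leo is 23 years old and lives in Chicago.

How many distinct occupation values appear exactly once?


Unique occupation values: 3

3


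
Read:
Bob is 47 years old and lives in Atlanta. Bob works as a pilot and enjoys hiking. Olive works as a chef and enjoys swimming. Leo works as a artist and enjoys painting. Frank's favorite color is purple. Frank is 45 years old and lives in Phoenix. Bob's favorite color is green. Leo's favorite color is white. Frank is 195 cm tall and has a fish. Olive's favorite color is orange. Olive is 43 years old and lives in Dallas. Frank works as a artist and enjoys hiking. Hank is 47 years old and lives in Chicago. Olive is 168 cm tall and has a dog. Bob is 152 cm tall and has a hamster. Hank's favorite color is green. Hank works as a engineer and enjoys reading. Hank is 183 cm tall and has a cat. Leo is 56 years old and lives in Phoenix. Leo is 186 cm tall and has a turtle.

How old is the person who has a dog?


Person with dog is Olive, age 43

43


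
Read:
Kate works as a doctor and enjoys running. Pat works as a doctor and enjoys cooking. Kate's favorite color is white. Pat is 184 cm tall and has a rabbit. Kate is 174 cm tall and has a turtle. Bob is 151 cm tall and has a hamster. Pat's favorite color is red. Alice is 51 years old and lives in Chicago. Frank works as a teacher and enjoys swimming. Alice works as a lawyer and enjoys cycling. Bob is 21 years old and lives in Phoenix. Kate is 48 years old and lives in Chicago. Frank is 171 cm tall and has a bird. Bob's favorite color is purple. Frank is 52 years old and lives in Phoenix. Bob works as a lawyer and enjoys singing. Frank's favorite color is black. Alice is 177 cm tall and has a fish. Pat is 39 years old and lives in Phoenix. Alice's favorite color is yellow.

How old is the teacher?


The teacher is Frank, age 52

52


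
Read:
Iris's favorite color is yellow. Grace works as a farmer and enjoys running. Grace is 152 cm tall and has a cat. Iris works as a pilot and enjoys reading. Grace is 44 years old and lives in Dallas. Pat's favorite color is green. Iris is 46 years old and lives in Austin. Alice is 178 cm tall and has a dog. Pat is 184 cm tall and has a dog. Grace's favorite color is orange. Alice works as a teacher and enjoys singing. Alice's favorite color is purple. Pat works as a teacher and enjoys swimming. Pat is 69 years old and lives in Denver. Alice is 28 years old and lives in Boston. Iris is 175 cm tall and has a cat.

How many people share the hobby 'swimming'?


Count: 1

1


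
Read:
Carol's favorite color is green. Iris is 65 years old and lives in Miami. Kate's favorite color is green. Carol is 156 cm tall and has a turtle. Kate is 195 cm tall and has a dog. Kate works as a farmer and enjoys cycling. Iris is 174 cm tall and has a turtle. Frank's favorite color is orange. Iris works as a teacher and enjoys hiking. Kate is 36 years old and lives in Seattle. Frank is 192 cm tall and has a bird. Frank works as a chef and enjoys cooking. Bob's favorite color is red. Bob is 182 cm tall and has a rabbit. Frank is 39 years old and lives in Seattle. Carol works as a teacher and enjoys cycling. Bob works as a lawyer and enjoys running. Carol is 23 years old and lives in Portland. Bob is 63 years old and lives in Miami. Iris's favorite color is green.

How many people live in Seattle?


Count in Seattle: 2

2


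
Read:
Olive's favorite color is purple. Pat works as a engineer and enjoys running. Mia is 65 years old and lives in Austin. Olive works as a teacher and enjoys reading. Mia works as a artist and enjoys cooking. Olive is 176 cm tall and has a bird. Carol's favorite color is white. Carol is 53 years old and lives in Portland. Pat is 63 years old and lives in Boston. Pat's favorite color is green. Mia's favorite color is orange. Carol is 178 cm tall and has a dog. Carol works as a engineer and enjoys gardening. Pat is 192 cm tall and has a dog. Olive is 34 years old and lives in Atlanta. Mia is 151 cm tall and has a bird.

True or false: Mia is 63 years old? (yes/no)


Mia is actually 65. no

no


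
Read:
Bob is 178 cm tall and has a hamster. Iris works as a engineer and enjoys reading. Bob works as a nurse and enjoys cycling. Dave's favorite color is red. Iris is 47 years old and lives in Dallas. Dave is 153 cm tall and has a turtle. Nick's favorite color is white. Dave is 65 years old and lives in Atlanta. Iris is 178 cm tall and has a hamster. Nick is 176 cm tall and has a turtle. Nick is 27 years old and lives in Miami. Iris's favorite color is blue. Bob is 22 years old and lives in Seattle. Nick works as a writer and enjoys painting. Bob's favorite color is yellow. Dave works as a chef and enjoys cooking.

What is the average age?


Sum=161, n=4, avg=40.25

40.25


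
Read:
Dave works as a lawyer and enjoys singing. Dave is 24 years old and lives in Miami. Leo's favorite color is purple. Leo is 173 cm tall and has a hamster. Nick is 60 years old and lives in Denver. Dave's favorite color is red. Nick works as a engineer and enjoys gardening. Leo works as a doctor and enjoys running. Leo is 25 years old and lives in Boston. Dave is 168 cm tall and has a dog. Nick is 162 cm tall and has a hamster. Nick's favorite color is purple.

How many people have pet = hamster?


Count: 2

2


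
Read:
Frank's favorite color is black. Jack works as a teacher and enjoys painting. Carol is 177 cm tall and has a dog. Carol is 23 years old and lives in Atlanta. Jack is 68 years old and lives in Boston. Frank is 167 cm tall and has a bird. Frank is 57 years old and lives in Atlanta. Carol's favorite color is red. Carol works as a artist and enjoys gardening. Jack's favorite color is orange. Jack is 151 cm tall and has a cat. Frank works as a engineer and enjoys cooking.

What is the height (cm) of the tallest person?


Tallest: Carol at 177 cm

177


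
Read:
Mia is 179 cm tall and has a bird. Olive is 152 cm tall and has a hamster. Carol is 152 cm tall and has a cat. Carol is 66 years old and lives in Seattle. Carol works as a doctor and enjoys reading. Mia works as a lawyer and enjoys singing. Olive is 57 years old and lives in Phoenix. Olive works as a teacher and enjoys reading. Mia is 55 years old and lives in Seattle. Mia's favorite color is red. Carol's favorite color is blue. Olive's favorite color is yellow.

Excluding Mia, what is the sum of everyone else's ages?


Sum (excluding Mia): 123

123


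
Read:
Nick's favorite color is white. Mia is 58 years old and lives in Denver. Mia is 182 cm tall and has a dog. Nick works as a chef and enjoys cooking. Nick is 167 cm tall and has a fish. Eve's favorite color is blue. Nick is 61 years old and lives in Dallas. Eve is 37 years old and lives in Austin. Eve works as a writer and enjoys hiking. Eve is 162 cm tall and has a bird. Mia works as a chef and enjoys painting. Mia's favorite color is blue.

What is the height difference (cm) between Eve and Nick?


|162 - 167| = 5

5


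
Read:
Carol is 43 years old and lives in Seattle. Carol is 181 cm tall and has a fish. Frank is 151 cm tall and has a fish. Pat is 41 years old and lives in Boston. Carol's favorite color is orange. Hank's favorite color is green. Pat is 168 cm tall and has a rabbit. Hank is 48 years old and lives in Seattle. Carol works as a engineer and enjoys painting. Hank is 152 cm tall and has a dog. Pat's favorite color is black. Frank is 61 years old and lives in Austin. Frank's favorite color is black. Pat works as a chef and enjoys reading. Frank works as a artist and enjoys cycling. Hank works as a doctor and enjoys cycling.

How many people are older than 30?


Filter: 4

4


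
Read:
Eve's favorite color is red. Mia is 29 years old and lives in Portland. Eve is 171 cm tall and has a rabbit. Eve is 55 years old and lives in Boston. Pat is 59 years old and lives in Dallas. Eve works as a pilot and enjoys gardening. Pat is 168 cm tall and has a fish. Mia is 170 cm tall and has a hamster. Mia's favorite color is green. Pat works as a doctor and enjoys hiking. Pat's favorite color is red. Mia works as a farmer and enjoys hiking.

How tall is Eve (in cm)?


Eve is 171 cm tall

171


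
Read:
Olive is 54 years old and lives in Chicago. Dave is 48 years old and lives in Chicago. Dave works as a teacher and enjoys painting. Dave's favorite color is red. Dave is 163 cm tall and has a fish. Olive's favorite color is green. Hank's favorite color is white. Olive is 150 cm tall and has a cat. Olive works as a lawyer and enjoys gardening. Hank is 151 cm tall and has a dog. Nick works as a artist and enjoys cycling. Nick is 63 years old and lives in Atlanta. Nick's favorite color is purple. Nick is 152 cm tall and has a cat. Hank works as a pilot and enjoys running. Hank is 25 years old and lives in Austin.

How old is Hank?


Hank is 25 years old

25


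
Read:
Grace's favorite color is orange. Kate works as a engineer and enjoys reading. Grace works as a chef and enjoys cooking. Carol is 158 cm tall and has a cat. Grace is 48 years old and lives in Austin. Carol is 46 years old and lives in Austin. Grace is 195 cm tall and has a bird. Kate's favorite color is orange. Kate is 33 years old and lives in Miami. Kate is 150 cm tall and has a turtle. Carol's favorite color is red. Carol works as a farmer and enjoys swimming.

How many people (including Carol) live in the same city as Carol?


Carol lives in Austin. Count = 2

2


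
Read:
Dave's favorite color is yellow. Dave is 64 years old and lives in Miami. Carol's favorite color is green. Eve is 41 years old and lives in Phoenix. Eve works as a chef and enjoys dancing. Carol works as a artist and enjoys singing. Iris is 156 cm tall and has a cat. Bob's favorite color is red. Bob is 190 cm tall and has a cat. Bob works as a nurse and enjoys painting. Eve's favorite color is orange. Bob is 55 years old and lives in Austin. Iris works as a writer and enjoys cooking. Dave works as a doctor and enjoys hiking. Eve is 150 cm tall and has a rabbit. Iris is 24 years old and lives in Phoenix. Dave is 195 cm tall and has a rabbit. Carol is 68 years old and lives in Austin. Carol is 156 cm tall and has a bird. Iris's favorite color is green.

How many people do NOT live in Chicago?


Not in Chicago: 5

5


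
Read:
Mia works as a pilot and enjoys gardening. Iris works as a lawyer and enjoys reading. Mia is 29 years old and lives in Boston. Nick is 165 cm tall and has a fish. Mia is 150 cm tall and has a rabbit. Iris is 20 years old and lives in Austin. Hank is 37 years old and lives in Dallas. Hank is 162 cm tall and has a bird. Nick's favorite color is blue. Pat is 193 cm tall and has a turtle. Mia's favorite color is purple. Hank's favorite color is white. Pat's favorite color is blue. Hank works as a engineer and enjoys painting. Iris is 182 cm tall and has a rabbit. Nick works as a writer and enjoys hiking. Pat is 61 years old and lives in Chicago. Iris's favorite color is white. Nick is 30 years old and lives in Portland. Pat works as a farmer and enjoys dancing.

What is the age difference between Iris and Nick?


|20 - 30| = 10

10


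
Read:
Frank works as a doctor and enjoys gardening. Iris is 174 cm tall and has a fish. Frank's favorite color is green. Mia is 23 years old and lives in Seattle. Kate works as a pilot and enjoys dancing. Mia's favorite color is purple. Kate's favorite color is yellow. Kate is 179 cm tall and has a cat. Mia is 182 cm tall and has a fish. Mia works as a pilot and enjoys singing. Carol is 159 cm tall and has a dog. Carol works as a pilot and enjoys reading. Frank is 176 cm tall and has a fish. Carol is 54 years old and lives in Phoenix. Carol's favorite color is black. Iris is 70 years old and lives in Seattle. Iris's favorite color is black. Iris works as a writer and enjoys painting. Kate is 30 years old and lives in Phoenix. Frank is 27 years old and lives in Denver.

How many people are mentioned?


People: Frank, Mia, Carol, Iris, Kate. Count = 5

5


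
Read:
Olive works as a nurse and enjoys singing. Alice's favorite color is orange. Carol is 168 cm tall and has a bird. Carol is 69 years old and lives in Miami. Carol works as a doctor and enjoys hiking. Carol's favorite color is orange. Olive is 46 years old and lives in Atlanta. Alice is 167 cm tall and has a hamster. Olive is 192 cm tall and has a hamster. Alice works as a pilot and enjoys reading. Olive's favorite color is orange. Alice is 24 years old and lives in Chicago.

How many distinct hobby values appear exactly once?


Unique hobby values: 3

3


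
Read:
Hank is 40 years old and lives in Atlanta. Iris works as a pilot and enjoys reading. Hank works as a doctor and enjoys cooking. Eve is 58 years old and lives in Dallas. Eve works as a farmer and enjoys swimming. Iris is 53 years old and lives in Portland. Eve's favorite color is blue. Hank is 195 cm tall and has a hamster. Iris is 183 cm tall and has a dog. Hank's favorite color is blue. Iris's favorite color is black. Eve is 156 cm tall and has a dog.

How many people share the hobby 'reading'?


Count: 1

1


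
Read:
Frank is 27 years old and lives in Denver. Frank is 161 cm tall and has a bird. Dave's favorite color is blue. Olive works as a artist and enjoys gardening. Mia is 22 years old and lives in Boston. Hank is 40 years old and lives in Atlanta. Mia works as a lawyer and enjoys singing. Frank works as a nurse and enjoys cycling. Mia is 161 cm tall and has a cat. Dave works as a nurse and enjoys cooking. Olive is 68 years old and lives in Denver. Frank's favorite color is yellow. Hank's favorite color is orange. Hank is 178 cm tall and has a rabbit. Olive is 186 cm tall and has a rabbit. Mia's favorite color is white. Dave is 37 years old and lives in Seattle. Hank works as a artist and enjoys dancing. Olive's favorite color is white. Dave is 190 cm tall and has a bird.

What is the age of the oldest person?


Oldest: Olive at 68

68


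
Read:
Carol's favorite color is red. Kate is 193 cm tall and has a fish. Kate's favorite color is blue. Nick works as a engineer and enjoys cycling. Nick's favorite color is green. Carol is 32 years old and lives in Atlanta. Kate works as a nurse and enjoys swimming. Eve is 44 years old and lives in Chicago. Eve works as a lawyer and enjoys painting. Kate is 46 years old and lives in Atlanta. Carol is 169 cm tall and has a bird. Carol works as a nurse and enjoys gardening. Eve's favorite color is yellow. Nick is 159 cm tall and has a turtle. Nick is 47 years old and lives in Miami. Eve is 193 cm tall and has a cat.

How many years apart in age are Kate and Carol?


46 vs 32, diff = 14

14


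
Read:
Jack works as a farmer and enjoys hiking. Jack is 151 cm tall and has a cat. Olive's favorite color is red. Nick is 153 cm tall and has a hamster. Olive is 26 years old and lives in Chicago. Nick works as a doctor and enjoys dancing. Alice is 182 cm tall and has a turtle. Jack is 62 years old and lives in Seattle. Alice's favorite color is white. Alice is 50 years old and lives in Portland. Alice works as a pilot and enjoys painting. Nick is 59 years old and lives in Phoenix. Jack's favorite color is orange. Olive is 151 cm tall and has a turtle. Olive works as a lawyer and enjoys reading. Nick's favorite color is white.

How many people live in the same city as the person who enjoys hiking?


Person with hobby hiking is Jack, city Seattle. Count = 1

1


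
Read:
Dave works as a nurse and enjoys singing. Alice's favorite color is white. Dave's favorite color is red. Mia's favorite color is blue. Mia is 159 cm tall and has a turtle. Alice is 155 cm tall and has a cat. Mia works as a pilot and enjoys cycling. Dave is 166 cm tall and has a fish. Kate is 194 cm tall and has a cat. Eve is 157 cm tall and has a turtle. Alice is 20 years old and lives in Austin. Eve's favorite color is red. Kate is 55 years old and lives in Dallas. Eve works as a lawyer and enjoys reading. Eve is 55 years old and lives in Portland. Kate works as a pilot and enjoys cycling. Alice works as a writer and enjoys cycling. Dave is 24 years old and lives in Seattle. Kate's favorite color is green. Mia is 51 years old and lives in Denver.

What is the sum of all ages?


51+24+55+20+55 = 205

205


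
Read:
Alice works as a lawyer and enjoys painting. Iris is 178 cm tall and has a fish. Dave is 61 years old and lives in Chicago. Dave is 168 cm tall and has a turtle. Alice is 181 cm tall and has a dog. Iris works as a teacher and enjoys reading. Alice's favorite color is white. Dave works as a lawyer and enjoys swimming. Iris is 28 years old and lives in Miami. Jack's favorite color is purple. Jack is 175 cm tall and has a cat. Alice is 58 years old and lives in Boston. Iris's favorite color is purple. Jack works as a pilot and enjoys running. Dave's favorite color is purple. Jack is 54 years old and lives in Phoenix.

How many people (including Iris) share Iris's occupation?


Iris is a teacher. Count = 1

1


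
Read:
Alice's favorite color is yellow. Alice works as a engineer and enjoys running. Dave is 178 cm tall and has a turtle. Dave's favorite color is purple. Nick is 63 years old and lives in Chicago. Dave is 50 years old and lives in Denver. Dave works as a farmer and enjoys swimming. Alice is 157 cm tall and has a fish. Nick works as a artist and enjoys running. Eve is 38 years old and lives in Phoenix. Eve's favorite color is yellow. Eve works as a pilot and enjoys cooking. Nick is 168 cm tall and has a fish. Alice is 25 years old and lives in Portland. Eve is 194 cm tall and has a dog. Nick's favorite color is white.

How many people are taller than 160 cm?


Taller than 160: 3

3


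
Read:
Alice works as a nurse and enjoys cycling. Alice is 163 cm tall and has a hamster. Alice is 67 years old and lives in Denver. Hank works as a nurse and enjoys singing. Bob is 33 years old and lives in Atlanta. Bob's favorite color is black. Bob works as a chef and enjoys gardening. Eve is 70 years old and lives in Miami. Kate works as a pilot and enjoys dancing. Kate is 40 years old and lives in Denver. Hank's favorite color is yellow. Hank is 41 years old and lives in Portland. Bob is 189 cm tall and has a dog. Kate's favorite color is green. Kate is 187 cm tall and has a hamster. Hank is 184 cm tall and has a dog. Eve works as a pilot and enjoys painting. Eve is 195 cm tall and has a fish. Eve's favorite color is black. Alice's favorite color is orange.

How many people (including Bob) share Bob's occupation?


Bob is a chef. Count = 1

1


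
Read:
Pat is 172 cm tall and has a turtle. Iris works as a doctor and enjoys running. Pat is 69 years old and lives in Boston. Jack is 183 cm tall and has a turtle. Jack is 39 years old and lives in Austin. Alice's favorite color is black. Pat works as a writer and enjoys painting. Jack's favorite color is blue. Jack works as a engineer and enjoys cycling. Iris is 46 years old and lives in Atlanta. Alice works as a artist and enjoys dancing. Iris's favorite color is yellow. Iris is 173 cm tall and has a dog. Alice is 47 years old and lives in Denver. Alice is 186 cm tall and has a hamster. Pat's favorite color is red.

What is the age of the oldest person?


Oldest: Pat at 69

69


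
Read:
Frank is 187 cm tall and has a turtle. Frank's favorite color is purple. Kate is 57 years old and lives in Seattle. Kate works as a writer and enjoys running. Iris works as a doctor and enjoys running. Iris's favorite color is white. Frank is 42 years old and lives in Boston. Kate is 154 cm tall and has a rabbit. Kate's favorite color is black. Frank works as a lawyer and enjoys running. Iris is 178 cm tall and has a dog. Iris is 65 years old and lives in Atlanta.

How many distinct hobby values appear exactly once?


Unique hobby values: 0

0


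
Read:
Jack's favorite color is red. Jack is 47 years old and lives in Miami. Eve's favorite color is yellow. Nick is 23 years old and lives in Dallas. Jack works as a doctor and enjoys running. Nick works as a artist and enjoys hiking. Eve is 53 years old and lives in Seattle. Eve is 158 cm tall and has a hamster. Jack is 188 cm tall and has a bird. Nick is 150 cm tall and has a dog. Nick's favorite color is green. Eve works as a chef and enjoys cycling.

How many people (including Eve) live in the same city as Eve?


Eve lives in Seattle. Count = 1

1


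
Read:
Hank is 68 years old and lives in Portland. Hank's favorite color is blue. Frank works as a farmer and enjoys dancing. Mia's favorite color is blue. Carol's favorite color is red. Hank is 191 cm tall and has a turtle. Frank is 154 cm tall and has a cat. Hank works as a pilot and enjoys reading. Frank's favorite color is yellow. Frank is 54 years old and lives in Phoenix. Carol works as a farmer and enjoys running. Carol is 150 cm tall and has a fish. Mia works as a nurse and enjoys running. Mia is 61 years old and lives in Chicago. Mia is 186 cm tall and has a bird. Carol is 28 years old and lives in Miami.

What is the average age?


Sum=211, n=4, avg=52.75

52.75


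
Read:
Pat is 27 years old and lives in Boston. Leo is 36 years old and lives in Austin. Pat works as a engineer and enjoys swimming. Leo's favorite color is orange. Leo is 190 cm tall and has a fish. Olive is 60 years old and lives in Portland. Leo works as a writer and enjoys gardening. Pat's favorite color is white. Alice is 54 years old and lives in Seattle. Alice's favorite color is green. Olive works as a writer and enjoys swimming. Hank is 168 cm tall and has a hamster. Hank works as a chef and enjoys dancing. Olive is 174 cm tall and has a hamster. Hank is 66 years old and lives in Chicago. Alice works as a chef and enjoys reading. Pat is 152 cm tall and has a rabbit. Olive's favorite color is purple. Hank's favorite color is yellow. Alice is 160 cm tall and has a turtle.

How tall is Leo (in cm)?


Leo is 190 cm tall

190


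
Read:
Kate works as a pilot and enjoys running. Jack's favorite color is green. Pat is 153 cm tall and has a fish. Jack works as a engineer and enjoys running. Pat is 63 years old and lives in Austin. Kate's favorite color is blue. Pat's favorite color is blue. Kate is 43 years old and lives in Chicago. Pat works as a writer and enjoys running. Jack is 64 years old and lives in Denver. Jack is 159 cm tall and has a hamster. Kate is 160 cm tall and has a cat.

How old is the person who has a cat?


Person with cat is Kate, age 43

43


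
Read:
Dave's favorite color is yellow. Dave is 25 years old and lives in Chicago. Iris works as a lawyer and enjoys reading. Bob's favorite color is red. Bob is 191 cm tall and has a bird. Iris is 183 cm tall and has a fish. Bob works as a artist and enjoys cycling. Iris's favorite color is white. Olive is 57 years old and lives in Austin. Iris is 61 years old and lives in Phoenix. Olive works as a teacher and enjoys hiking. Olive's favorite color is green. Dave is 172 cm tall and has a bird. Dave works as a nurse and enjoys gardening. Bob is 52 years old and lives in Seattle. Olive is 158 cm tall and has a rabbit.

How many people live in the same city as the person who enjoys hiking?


Person with hobby hiking is Olive, city Austin. Count = 1

1


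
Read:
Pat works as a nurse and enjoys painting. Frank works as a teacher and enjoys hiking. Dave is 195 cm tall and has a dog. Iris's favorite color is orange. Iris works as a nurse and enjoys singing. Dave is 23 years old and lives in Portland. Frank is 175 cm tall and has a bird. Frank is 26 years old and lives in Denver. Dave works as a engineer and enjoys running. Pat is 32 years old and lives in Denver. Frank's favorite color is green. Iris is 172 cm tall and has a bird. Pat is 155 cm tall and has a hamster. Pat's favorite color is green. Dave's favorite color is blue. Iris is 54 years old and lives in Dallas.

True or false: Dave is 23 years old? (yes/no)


Dave is actually 23. yes

yes


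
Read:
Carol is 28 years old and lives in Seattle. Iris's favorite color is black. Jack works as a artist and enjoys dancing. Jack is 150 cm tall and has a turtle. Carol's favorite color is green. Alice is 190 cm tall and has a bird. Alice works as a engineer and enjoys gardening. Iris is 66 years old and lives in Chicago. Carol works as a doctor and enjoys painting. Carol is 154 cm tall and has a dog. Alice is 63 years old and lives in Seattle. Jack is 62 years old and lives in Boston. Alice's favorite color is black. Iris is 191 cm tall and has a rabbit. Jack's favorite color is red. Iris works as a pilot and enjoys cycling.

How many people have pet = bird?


Count: 1

1


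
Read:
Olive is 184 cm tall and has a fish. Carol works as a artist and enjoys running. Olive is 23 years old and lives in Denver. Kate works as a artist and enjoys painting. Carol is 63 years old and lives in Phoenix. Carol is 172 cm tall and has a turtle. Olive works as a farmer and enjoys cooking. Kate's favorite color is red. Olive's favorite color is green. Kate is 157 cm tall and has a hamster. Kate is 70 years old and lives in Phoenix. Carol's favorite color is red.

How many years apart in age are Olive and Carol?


23 vs 63, diff = 40

40


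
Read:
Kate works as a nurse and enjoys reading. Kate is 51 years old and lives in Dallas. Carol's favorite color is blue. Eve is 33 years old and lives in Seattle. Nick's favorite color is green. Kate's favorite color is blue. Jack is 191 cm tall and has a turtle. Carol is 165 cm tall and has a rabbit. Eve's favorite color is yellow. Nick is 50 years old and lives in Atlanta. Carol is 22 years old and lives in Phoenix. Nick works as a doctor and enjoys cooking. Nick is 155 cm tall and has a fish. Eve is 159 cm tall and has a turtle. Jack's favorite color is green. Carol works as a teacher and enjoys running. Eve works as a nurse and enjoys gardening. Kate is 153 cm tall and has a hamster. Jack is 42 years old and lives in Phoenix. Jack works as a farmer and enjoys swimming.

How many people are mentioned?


People: Carol, Kate, Jack, Nick, Eve. Count = 5

5


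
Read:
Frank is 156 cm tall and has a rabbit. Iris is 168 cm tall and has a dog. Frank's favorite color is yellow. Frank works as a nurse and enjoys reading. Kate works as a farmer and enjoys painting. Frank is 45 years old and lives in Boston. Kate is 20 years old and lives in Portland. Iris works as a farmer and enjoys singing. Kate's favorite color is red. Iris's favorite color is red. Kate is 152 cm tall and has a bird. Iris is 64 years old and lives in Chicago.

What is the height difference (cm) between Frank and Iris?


|156 - 168| = 12

12


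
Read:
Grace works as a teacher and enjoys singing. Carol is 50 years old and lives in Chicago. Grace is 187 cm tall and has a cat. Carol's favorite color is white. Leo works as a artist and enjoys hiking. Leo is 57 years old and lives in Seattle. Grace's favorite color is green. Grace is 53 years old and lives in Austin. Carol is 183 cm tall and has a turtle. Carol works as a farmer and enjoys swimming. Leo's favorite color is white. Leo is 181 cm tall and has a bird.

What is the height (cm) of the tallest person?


Tallest: Grace at 187 cm

187


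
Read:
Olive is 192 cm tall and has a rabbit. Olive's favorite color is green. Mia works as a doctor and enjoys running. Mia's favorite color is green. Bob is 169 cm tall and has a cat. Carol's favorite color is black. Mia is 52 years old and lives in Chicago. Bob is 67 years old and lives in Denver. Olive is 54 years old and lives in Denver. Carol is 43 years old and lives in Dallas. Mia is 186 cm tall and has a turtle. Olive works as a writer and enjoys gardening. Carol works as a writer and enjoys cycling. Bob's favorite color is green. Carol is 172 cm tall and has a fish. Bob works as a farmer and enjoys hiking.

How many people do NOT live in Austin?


Not in Austin: 4

4


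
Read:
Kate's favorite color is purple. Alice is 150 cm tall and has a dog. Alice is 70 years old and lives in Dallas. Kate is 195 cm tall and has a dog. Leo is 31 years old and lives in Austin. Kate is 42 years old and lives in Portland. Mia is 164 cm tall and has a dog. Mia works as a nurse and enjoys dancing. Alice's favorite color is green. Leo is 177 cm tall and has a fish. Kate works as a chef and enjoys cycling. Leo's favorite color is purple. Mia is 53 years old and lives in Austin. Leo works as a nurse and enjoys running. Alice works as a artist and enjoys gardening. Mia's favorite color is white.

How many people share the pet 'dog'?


Count: 3

3


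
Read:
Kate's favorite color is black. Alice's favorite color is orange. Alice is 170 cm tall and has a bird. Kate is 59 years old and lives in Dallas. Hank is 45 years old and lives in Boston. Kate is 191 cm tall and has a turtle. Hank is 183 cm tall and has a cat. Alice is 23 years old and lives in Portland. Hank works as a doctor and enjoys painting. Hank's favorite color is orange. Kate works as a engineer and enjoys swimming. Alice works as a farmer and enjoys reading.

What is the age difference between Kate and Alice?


|59 - 23| = 36

36


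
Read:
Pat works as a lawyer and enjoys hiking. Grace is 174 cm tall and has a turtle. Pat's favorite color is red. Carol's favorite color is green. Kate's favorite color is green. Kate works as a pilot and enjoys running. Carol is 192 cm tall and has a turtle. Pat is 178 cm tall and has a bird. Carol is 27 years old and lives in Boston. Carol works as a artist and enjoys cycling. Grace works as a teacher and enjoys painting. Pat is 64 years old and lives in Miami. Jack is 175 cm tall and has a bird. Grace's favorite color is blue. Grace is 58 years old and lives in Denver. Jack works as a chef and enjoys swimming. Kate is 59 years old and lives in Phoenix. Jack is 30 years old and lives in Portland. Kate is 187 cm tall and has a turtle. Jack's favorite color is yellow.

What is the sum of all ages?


64+58+59+27+30 = 238

238


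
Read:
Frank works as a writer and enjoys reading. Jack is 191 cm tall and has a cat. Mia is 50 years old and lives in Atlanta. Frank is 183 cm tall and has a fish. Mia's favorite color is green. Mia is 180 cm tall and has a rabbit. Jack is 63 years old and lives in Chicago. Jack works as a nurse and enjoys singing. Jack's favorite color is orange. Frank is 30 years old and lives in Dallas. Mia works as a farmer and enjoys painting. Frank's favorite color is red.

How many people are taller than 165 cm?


Taller than 165: 3

3


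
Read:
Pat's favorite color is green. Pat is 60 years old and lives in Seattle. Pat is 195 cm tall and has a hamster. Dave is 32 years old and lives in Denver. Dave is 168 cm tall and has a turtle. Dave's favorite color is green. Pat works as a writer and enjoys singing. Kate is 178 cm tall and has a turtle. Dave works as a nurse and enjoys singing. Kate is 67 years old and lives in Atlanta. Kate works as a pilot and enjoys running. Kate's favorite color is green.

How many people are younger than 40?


Filter: 1

1


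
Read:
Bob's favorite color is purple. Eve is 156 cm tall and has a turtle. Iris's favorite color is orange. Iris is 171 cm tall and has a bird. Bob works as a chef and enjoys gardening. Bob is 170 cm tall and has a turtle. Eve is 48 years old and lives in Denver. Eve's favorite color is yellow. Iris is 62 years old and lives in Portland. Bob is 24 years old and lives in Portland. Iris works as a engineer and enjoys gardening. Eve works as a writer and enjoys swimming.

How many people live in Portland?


Count in Portland: 2

2


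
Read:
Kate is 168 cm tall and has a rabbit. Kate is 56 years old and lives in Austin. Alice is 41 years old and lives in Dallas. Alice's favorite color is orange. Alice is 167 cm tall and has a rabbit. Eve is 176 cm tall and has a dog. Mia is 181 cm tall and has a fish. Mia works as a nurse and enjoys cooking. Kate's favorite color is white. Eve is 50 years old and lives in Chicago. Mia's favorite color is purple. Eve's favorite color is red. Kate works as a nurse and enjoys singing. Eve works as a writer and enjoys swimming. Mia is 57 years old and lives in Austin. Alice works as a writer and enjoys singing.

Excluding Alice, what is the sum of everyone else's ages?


Sum (excluding Alice): 163

163


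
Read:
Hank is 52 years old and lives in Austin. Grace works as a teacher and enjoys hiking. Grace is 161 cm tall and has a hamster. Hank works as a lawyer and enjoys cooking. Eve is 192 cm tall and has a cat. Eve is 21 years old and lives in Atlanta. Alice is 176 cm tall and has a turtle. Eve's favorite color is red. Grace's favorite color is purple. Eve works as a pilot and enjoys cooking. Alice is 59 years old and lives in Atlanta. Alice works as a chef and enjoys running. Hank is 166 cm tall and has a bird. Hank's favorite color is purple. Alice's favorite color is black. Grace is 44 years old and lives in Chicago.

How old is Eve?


Eve is 21 years old

21


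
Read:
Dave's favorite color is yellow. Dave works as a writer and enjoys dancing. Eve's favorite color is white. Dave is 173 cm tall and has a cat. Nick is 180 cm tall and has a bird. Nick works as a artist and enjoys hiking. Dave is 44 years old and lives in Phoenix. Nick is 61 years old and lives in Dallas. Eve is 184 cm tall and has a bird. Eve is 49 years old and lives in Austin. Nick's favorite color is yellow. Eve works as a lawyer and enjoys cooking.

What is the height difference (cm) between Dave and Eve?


|173 - 184| = 11

11


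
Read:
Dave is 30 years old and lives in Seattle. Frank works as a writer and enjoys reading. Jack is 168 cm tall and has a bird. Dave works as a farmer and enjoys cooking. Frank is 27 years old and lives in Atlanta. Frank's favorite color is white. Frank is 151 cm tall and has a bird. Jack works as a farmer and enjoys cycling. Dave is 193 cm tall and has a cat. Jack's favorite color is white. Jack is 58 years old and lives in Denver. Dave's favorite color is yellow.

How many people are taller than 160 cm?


Taller than 160: 2

2


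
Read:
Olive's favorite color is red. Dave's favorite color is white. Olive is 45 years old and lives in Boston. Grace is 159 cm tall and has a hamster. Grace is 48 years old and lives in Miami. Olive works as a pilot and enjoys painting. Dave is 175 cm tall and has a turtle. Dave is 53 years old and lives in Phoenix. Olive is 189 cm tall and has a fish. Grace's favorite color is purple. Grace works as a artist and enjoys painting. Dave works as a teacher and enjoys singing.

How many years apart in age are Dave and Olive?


53 vs 45, diff = 8

8


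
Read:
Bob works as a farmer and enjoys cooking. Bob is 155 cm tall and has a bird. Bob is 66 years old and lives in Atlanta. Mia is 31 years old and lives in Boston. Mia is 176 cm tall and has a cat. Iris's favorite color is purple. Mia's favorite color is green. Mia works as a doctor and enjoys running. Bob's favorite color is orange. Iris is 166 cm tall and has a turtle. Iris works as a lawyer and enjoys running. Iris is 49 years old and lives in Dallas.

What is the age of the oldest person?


Oldest: Bob at 66

66
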